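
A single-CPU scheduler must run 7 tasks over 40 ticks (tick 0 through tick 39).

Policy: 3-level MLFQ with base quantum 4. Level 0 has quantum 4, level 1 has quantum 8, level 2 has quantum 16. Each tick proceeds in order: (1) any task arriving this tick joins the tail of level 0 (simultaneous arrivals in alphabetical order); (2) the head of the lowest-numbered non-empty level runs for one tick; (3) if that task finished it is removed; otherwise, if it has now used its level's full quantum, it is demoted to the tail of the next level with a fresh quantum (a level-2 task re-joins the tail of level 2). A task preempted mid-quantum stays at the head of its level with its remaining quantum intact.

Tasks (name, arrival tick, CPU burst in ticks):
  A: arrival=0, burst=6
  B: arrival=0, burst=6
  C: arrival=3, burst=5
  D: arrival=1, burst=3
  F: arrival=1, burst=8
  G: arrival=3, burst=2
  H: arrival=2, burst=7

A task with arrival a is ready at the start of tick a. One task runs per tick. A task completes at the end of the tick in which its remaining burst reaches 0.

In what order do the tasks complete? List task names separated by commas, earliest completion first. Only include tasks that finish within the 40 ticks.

completion order = D, G, A, B, F, H, C

t=0: L0/L1/L2 = AB/-/- → run A
t=1: L0/L1/L2 = ABDF/-/- → run A
t=2: L0/L1/L2 = ABDFH/-/- → run A
t=3: L0/L1/L2 = ABDFHCG/-/- → run A
t=4: L0/L1/L2 = BDFHCG/A/- → run B
t=5: L0/L1/L2 = BDFHCG/A/- → run B
t=6: L0/L1/L2 = BDFHCG/A/- → run B
t=7: L0/L1/L2 = BDFHCG/A/- → run B
t=8: L0/L1/L2 = DFHCG/AB/- → run D
t=9: L0/L1/L2 = DFHCG/AB/- → run D
t=10: L0/L1/L2 = DFHCG/AB/- → run D
t=11: L0/L1/L2 = FHCG/AB/- → run F
t=12: L0/L1/L2 = FHCG/AB/- → run F
t=13: L0/L1/L2 = FHCG/AB/- → run F
t=14: L0/L1/L2 = FHCG/AB/- → run F
t=15: L0/L1/L2 = HCG/ABF/- → run H
t=16: L0/L1/L2 = HCG/ABF/- → run H
t=17: L0/L1/L2 = HCG/ABF/- → run H
t=18: L0/L1/L2 = HCG/ABF/- → run H
t=19: L0/L1/L2 = CG/ABFH/- → run C
t=20: L0/L1/L2 = CG/ABFH/- → run C
t=21: L0/L1/L2 = CG/ABFH/- → run C
t=22: L0/L1/L2 = CG/ABFH/- → run C
t=23: L0/L1/L2 = G/ABFHC/- → run G
t=24: L0/L1/L2 = G/ABFHC/- → run G
t=25: L0/L1/L2 = -/ABFHC/- → run A
t=26: L0/L1/L2 = -/ABFHC/- → run A
t=27: L0/L1/L2 = -/BFHC/- → run B
t=28: L0/L1/L2 = -/BFHC/- → run B
t=29: L0/L1/L2 = -/FHC/- → run F
t=30: L0/L1/L2 = -/FHC/- → run F
t=31: L0/L1/L2 = -/FHC/- → run F
t=32: L0/L1/L2 = -/FHC/- → run F
t=33: L0/L1/L2 = -/HC/- → run H
t=34: L0/L1/L2 = -/HC/- → run H
t=35: L0/L1/L2 = -/HC/- → run H
t=36: L0/L1/L2 = -/C/- → run C
t=37: (idle)
t=38: (idle)
t=39: (idle)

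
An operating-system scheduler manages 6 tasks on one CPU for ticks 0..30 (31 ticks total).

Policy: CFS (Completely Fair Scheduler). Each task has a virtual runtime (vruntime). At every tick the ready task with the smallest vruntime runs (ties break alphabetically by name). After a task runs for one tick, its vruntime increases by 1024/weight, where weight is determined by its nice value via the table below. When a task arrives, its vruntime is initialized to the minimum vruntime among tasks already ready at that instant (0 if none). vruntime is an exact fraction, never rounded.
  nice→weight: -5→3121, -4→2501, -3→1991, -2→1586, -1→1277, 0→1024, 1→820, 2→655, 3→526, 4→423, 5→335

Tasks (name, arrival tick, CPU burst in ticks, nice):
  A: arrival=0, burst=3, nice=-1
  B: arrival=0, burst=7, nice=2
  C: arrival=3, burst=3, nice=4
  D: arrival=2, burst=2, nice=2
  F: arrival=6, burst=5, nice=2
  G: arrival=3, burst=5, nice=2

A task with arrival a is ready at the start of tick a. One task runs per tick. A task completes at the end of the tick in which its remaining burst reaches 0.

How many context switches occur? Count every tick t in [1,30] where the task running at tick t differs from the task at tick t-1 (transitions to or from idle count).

t=0: vr[A=0 B=0] → run A
t=1: vr[A=1024/1277 B=0] → run B
t=2: vr[A=1024/1277 B=1024/655 D=1024/1277] → run A
t=3: vr[A=2048/1277 B=1024/655 C=1024/1277 D=1024/1277 G=1024/1277] → run C
t=4: vr[A=2048/1277 B=1024/655 C=1740800/540171 D=1024/1277 G=1024/1277] → run D
t=5: vr[A=2048/1277 B=1024/655 C=1740800/540171 D=1978368/836435 G=1024/1277] → run G
t=6: vr[A=2048/1277 B=1024/655 C=1740800/540171 D=1978368/836435 F=1024/655 G=1978368/836435] → run B
t=7: vr[A=2048/1277 B=2048/655 C=1740800/540171 D=1978368/836435 F=1024/655 G=1978368/836435] → run F
t=8: vr[A=2048/1277 B=2048/655 C=1740800/540171 D=1978368/836435 F=2048/655 G=1978368/836435] → run A
t=9: vr[B=2048/655 C=1740800/540171 D=1978368/836435 F=2048/655 G=1978368/836435] → run D
t=10: vr[B=2048/655 C=1740800/540171 F=2048/655 G=1978368/836435] → run G
t=11: vr[B=2048/655 C=1740800/540171 F=2048/655 G=3286016/836435] → run B
t=12: vr[B=3072/655 C=1740800/540171 F=2048/655 G=3286016/836435] → run F
t=13: vr[B=3072/655 C=1740800/540171 F=3072/655 G=3286016/836435] → run C
t=14: vr[B=3072/655 C=3048448/540171 F=3072/655 G=3286016/836435] → run G
t=15: vr[B=3072/655 C=3048448/540171 F=3072/655 G=4593664/836435] → run B
t=16: vr[B=4096/655 C=3048448/540171 F=3072/655 G=4593664/836435] → run F
t=17: vr[B=4096/655 C=3048448/540171 F=4096/655 G=4593664/836435] → run G
t=18: vr[B=4096/655 C=3048448/540171 F=4096/655 G=5901312/836435] → run C
t=19: vr[B=4096/655 F=4096/655 G=5901312/836435] → run B
t=20: vr[B=1024/131 F=4096/655 G=5901312/836435] → run F
t=21: vr[B=1024/131 F=1024/131 G=5901312/836435] → run G
t=22: vr[B=1024/131 F=1024/131] → run B
t=23: vr[B=6144/655 F=1024/131] → run F
t=24: vr[B=6144/655] → run B
t=25: (idle)
t=26: (idle)
t=27: (idle)
t=28: (idle)
t=29: (idle)
t=30: (idle)

context switches = 25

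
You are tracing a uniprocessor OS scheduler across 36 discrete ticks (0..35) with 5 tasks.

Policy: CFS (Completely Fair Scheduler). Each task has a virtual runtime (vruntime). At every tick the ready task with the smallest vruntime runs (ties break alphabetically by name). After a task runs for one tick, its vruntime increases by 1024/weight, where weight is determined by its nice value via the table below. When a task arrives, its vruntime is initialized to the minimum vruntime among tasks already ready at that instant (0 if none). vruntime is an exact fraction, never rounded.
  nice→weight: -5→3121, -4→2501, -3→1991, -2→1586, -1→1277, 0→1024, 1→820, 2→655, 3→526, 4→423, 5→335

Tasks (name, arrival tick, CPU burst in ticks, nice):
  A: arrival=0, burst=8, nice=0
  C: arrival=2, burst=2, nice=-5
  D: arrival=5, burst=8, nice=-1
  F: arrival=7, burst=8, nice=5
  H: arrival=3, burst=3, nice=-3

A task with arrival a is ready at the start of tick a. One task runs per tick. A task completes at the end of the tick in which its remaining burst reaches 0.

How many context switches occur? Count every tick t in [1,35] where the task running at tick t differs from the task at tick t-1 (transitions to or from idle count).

t=0: vr[A=0] → run A
t=1: vr[A=1] → run A
t=2: vr[A=2 C=2] → run A
t=3: vr[A=3 C=2 H=2] → run C
t=4: vr[A=3 C=7266/3121 H=2] → run H
t=5: vr[A=3 C=7266/3121 D=7266/3121 H=5006/1991] → run C
t=6: vr[A=3 D=7266/3121 H=5006/1991] → run D
t=7: vr[A=3 D=12474586/3985517 F=5006/1991 H=5006/1991] → run F
t=8: vr[A=3 D=12474586/3985517 F=3715794/666985 H=5006/1991] → run H
t=9: vr[A=3 D=12474586/3985517 F=3715794/666985 H=6030/1991] → run A
t=10: vr[A=4 D=12474586/3985517 F=3715794/666985 H=6030/1991] → run H
t=11: vr[A=4 D=12474586/3985517 F=3715794/666985] → run D
t=12: vr[A=4 D=15670490/3985517 F=3715794/666985] → run D
t=13: vr[A=4 D=18866394/3985517 F=3715794/666985] → run A
t=14: vr[A=5 D=18866394/3985517 F=3715794/666985] → run D
t=15: vr[A=5 D=22062298/3985517 F=3715794/666985] → run A
t=16: vr[A=6 D=22062298/3985517 F=3715794/666985] → run D
t=17: vr[A=6 D=25258202/3985517 F=3715794/666985] → run F
t=18: vr[A=6 D=25258202/3985517 F=5754578/666985] → run A
t=19: vr[A=7 D=25258202/3985517 F=5754578/666985] → run D
t=20: vr[A=7 D=28454106/3985517 F=5754578/666985] → run A
t=21: vr[D=28454106/3985517 F=5754578/666985] → run D
t=22: vr[D=31650010/3985517 F=5754578/666985] → run D
t=23: vr[F=5754578/666985] → run F
t=24: vr[F=7793362/666985] → run F
t=25: vr[F=9832146/666985] → run F
t=26: vr[F=2374186/133397] → run F
t=27: vr[F=13909714/666985] → run F
t=28: vr[F=15948498/666985] → run F
t=29: (idle)
t=30: (idle)
t=31: (idle)
t=32: (idle)
t=33: (idle)
t=34: (idle)
t=35: (idle)

context switches = 20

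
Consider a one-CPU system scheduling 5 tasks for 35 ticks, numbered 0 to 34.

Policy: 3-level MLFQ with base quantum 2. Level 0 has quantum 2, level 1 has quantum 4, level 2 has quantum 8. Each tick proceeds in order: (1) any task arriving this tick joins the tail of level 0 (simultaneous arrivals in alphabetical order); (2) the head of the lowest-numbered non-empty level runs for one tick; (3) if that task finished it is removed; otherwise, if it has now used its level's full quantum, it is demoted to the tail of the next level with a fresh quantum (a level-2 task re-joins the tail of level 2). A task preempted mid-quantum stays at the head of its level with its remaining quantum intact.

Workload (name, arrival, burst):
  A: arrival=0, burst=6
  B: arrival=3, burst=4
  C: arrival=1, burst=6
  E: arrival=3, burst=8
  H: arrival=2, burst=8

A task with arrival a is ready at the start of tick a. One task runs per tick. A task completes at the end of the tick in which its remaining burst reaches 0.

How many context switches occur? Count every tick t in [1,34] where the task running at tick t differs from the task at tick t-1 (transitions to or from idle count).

t=0: L0/L1/L2 = A/-/- → run A
t=1: L0/L1/L2 = AC/-/- → run A
t=2: L0/L1/L2 = CH/A/- → run C
t=3: L0/L1/L2 = CHBE/A/- → run C
t=4: L0/L1/L2 = HBE/AC/- → run H
t=5: L0/L1/L2 = HBE/AC/- → run H
t=6: L0/L1/L2 = BE/ACH/- → run B
t=7: L0/L1/L2 = BE/ACH/- → run B
t=8: L0/L1/L2 = E/ACHB/- → run E
t=9: L0/L1/L2 = E/ACHB/- → run E
t=10: L0/L1/L2 = -/ACHBE/- → run A
t=11: L0/L1/L2 = -/ACHBE/- → run A
t=12: L0/L1/L2 = -/ACHBE/- → run A
t=13: L0/L1/L2 = -/ACHBE/- → run A
t=14: L0/L1/L2 = -/CHBE/- → run C
t=15: L0/L1/L2 = -/CHBE/- → run C
t=16: L0/L1/L2 = -/CHBE/- → run C
t=17: L0/L1/L2 = -/CHBE/- → run C
t=18: L0/L1/L2 = -/HBE/- → run H
t=19: L0/L1/L2 = -/HBE/- → run H
t=20: L0/L1/L2 = -/HBE/- → run H
t=21: L0/L1/L2 = -/HBE/- → run H
t=22: L0/L1/L2 = -/BE/H → run B
t=23: L0/L1/L2 = -/BE/H → run B
t=24: L0/L1/L2 = -/E/H → run E
t=25: L0/L1/L2 = -/E/H → run E
t=26: L0/L1/L2 = -/E/H → run E
t=27: L0/L1/L2 = -/E/H → run E
t=28: L0/L1/L2 = -/-/HE → run H
t=29: L0/L1/L2 = -/-/HE → run H
t=30: L0/L1/L2 = -/-/E → run E
t=31: L0/L1/L2 = -/-/E → run E
t=32: (idle)
t=33: (idle)
t=34: (idle)

context switches = 12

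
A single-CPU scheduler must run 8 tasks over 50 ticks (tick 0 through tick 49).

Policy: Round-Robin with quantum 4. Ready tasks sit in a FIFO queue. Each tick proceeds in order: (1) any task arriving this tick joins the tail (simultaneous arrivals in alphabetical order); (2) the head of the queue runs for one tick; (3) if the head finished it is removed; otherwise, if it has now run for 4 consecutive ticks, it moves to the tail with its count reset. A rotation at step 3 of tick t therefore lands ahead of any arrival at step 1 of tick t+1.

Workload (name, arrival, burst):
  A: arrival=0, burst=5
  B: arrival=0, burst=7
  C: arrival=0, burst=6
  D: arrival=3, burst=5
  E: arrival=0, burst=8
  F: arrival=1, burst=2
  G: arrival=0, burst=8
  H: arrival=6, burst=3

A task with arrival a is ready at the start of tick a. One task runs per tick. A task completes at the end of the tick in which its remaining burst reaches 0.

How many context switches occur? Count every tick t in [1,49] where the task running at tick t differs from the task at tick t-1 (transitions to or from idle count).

context switches = 14

t=0: queue=[A,B,C,E,G] q_used=0 → run A
t=1: queue=[A,B,C,E,G,F] q_used=1 → run A
t=2: queue=[A,B,C,E,G,F] q_used=2 → run A
t=3: queue=[A,B,C,E,G,F,D] q_used=3 → run A
t=4: queue=[B,C,E,G,F,D,A] q_used=0 → run B
t=5: queue=[B,C,E,G,F,D,A] q_used=1 → run B
t=6: queue=[B,C,E,G,F,D,A,H] q_used=2 → run B
t=7: queue=[B,C,E,G,F,D,A,H] q_used=3 → run B
t=8: queue=[C,E,G,F,D,A,H,B] q_used=0 → run C
t=9: queue=[C,E,G,F,D,A,H,B] q_used=1 → run C
t=10: queue=[C,E,G,F,D,A,H,B] q_used=2 → run C
t=11: queue=[C,E,G,F,D,A,H,B] q_used=3 → run C
t=12: queue=[E,G,F,D,A,H,B,C] q_used=0 → run E
t=13: queue=[E,G,F,D,A,H,B,C] q_used=1 → run E
t=14: queue=[E,G,F,D,A,H,B,C] q_used=2 → run E
t=15: queue=[E,G,F,D,A,H,B,C] q_used=3 → run E
t=16: queue=[G,F,D,A,H,B,C,E] q_used=0 → run G
t=17: queue=[G,F,D,A,H,B,C,E] q_used=1 → run G
t=18: queue=[G,F,D,A,H,B,C,E] q_used=2 → run G
t=19: queue=[G,F,D,A,H,B,C,E] q_used=3 → run G
t=20: queue=[F,D,A,H,B,C,E,G] q_used=0 → run F
t=21: queue=[F,D,A,H,B,C,E,G] q_used=1 → run F
t=22: queue=[D,A,H,B,C,E,G] q_used=0 → run D
t=23: queue=[D,A,H,B,C,E,G] q_used=1 → run D
t=24: queue=[D,A,H,B,C,E,G] q_used=2 → run D
t=25: queue=[D,A,H,B,C,E,G] q_used=3 → run D
t=26: queue=[A,H,B,C,E,G,D] q_used=0 → run A
t=27: queue=[H,B,C,E,G,D] q_used=0 → run H
t=28: queue=[H,B,C,E,G,D] q_used=1 → run H
t=29: queue=[H,B,C,E,G,D] q_used=2 → run H
t=30: queue=[B,C,E,G,D] q_used=0 → run B
t=31: queue=[B,C,E,G,D] q_used=1 → run B
t=32: queue=[B,C,E,G,D] q_used=2 → run B
t=33: queue=[C,E,G,D] q_used=0 → run C
t=34: queue=[C,E,G,D] q_used=1 → run C
t=35: queue=[E,G,D] q_used=0 → run E
t=36: queue=[E,G,D] q_used=1 → run E
t=37: queue=[E,G,D] q_used=2 → run E
t=38: queue=[E,G,D] q_used=3 → run E
t=39: queue=[G,D] q_used=0 → run G
t=40: queue=[G,D] q_used=1 → run G
t=41: queue=[G,D] q_used=2 → run G
t=42: queue=[G,D] q_used=3 → run G
t=43: queue=[D] q_used=0 → run D
t=44: (idle)
t=45: (idle)
t=46: (idle)
t=47: (idle)
t=48: (idle)
t=49: (idle)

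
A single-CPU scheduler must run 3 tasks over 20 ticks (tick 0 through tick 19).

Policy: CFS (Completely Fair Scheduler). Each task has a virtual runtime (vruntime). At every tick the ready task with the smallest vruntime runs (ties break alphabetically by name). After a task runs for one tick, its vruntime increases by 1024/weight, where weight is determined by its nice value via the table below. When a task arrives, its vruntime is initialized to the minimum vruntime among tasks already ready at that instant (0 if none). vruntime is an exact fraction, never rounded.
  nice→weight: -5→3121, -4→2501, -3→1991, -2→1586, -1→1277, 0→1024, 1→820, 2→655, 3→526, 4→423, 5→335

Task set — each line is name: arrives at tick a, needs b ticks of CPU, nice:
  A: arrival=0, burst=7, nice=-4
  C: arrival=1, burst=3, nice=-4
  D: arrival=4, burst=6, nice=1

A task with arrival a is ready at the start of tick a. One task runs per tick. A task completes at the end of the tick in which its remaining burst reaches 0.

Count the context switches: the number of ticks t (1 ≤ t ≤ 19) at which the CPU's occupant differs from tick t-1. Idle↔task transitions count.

t=0: vr[A=0] → run A
t=1: vr[A=1024/2501 C=1024/2501] → run A
t=2: vr[A=2048/2501 C=1024/2501] → run C
t=3: vr[A=2048/2501 C=2048/2501] → run A
t=4: vr[A=3072/2501 C=2048/2501 D=2048/2501] → run C
t=5: vr[A=3072/2501 C=3072/2501 D=2048/2501] → run D
t=6: vr[A=3072/2501 C=3072/2501 D=25856/12505] → run A
t=7: vr[A=4096/2501 C=3072/2501 D=25856/12505] → run C
t=8: vr[A=4096/2501 D=25856/12505] → run A
t=9: vr[A=5120/2501 D=25856/12505] → run A
t=10: vr[A=6144/2501 D=25856/12505] → run D
t=11: vr[A=6144/2501 D=41472/12505] → run A
t=12: vr[D=41472/12505] → run D
t=13: vr[D=57088/12505] → run D
t=14: vr[D=72704/12505] → run D
t=15: vr[D=17664/2501] → run D
t=16: (idle)
t=17: (idle)
t=18: (idle)
t=19: (idle)

context switches = 11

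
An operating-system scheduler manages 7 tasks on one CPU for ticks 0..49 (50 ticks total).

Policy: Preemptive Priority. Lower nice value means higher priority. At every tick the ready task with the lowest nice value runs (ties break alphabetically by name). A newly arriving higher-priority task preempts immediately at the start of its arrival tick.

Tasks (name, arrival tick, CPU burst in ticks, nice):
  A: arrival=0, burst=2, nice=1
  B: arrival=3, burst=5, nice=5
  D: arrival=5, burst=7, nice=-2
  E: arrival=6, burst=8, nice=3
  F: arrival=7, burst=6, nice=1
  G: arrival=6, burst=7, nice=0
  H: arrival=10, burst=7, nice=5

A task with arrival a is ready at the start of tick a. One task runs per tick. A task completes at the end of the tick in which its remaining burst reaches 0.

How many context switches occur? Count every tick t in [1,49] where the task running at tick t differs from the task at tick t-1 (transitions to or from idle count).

context switches = 9

t=0: ready={A} → run A
t=1: ready={A} → run A
t=2: (idle)
t=3: ready={B} → run B
t=4: ready={B} → run B
t=5: ready={B,D} → run D
t=6: ready={B,D,E,G} → run D
t=7: ready={B,D,E,F,G} → run D
t=8: ready={B,D,E,F,G} → run D
t=9: ready={B,D,E,F,G} → run D
t=10: ready={B,D,E,F,G,H} → run D
t=11: ready={B,D,E,F,G,H} → run D
t=12: ready={B,E,F,G,H} → run G
t=13: ready={B,E,F,G,H} → run G
t=14: ready={B,E,F,G,H} → run G
t=15: ready={B,E,F,G,H} → run G
t=16: ready={B,E,F,G,H} → run G
t=17: ready={B,E,F,G,H} → run G
t=18: ready={B,E,F,G,H} → run G
t=19: ready={B,E,F,H} → run F
t=20: ready={B,E,F,H} → run F
t=21: ready={B,E,F,H} → run F
t=22: ready={B,E,F,H} → run F
t=23: ready={B,E,F,H} → run F
t=24: ready={B,E,F,H} → run F
t=25: ready={B,E,H} → run E
t=26: ready={B,E,H} → run E
t=27: ready={B,E,H} → run E
t=28: ready={B,E,H} → run E
t=29: ready={B,E,H} → run E
t=30: ready={B,E,H} → run E
t=31: ready={B,E,H} → run E
t=32: ready={B,E,H} → run E
t=33: ready={B,H} → run B
t=34: ready={B,H} → run B
t=35: ready={B,H} → run B
t=36: ready={H} → run H
t=37: ready={H} → run H
t=38: ready={H} → run H
t=39: ready={H} → run H
t=40: ready={H} → run H
t=41: ready={H} → run H
t=42: ready={H} → run H
t=43: (idle)
t=44: (idle)
t=45: (idle)
t=46: (idle)
t=47: (idle)
t=48: (idle)
t=49: (idle)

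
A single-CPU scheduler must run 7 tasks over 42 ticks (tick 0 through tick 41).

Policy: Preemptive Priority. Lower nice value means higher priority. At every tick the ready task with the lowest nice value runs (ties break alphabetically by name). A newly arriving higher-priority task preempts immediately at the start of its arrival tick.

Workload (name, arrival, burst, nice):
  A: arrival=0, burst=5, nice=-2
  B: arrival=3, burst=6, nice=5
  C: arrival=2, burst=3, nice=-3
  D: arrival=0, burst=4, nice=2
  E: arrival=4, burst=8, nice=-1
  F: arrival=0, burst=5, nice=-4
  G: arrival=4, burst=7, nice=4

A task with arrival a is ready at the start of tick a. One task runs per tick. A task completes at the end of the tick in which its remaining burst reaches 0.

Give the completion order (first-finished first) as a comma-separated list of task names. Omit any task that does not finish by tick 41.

t=0: ready={A,D,F} → run F
t=1: ready={A,D,F} → run F
t=2: ready={A,C,D,F} → run F
t=3: ready={A,B,C,D,F} → run F
t=4: ready={A,B,C,D,E,F,G} → run F
t=5: ready={A,B,C,D,E,G} → run C
t=6: ready={A,B,C,D,E,G} → run C
t=7: ready={A,B,C,D,E,G} → run C
t=8: ready={A,B,D,E,G} → run A
t=9: ready={A,B,D,E,G} → run A
t=10: ready={A,B,D,E,G} → run A
t=11: ready={A,B,D,E,G} → run A
t=12: ready={A,B,D,E,G} → run A
t=13: ready={B,D,E,G} → run E
t=14: ready={B,D,E,G} → run E
t=15: ready={B,D,E,G} → run E
t=16: ready={B,D,E,G} → run E
t=17: ready={B,D,E,G} → run E
t=18: ready={B,D,E,G} → run E
t=19: ready={B,D,E,G} → run E
t=20: ready={B,D,E,G} → run E
t=21: ready={B,D,G} → run D
t=22: ready={B,D,G} → run D
t=23: ready={B,D,G} → run D
t=24: ready={B,D,G} → run D
t=25: ready={B,G} → run G
t=26: ready={B,G} → run G
t=27: ready={B,G} → run G
t=28: ready={B,G} → run G
t=29: ready={B,G} → run G
t=30: ready={B,G} → run G
t=31: ready={B,G} → run G
t=32: ready={B} → run B
t=33: ready={B} → run B
t=34: ready={B} → run B
t=35: ready={B} → run B
t=36: ready={B} → run B
t=37: ready={B} → run B
t=38: (idle)
t=39: (idle)
t=40: (idle)
t=41: (idle)

completion order = F, C, A, E, D, G, B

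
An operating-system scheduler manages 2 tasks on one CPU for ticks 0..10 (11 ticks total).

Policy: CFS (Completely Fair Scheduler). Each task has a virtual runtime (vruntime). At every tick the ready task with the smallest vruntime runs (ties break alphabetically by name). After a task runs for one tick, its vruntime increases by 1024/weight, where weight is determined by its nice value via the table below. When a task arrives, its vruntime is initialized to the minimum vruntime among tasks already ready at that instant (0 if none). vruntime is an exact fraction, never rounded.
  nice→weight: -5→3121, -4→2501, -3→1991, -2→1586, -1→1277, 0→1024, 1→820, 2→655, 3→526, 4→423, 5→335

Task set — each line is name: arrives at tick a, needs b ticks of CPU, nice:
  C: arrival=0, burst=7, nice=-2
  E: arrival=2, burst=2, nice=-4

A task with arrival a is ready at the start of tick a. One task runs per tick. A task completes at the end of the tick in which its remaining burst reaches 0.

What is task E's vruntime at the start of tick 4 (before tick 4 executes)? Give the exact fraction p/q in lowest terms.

t=0: vr[C=0] → run C
t=1: vr[C=512/793] → run C
t=2: vr[C=1024/793 E=1024/793] → run C
t=3: vr[C=1536/793 E=1024/793] → run E
t=4: vr[C=1536/793 E=55296/32513] → run E
t=5: vr[C=1536/793] → run C
t=6: vr[C=2048/793] → run C
t=7: vr[C=2560/793] → run C
t=8: vr[C=3072/793] → run C
t=9: (idle)
t=10: (idle)

vruntime(E, start of tick 4) = 55296/32513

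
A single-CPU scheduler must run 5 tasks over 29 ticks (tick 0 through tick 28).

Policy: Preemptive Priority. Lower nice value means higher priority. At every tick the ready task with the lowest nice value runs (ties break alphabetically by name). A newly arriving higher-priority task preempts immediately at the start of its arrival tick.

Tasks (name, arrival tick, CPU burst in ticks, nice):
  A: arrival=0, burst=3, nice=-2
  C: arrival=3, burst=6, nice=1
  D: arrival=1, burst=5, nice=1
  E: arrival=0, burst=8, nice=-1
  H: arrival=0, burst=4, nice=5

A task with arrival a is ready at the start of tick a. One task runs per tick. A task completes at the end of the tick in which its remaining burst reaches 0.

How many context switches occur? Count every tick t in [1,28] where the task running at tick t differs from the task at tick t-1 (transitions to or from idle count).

t=0: ready={A,E,H} → run A
t=1: ready={A,D,E,H} → run A
t=2: ready={A,D,E,H} → run A
t=3: ready={C,D,E,H} → run E
t=4: ready={C,D,E,H} → run E
t=5: ready={C,D,E,H} → run E
t=6: ready={C,D,E,H} → run E
t=7: ready={C,D,E,H} → run E
t=8: ready={C,D,E,H} → run E
t=9: ready={C,D,E,H} → run E
t=10: ready={C,D,E,H} → run E
t=11: ready={C,D,H} → run C
t=12: ready={C,D,H} → run C
t=13: ready={C,D,H} → run C
t=14: ready={C,D,H} → run C
t=15: ready={C,D,H} → run C
t=16: ready={C,D,H} → run C
t=17: ready={D,H} → run D
t=18: ready={D,H} → run D
t=19: ready={D,H} → run D
t=20: ready={D,H} → run D
t=21: ready={D,H} → run D
t=22: ready={H} → run H
t=23: ready={H} → run H
t=24: ready={H} → run H
t=25: ready={H} → run H
t=26: (idle)
t=27: (idle)
t=28: (idle)

context switches = 5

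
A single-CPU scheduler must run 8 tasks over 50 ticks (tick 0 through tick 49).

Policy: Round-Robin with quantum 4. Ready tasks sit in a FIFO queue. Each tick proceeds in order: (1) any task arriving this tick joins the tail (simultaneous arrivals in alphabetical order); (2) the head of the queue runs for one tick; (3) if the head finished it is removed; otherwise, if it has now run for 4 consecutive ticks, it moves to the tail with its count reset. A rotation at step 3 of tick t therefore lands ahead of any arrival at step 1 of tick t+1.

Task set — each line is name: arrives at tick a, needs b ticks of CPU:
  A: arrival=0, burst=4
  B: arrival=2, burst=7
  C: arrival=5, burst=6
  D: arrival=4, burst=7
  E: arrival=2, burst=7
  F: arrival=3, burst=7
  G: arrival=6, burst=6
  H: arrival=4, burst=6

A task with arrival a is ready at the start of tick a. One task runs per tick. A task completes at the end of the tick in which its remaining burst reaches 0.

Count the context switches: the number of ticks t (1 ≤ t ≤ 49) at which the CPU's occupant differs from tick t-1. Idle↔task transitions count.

context switches = 14

t=0: queue=[A] q_used=0 → run A
t=1: queue=[A] q_used=1 → run A
t=2: queue=[A,B,E] q_used=2 → run A
t=3: queue=[A,B,E,F] q_used=3 → run A
t=4: queue=[B,E,F,D,H] q_used=0 → run B
t=5: queue=[B,E,F,D,H,C] q_used=1 → run B
t=6: queue=[B,E,F,D,H,C,G] q_used=2 → run B
t=7: queue=[B,E,F,D,H,C,G] q_used=3 → run B
t=8: queue=[E,F,D,H,C,G,B] q_used=0 → run E
t=9: queue=[E,F,D,H,C,G,B] q_used=1 → run E
t=10: queue=[E,F,D,H,C,G,B] q_used=2 → run E
t=11: queue=[E,F,D,H,C,G,B] q_used=3 → run E
t=12: queue=[F,D,H,C,G,B,E] q_used=0 → run F
t=13: queue=[F,D,H,C,G,B,E] q_used=1 → run F
t=14: queue=[F,D,H,C,G,B,E] q_used=2 → run F
t=15: queue=[F,D,H,C,G,B,E] q_used=3 → run F
t=16: queue=[D,H,C,G,B,E,F] q_used=0 → run D
t=17: queue=[D,H,C,G,B,E,F] q_used=1 → run D
t=18: queue=[D,H,C,G,B,E,F] q_used=2 → run D
t=19: queue=[D,H,C,G,B,E,F] q_used=3 → run D
t=20: queue=[H,C,G,B,E,F,D] q_used=0 → run H
t=21: queue=[H,C,G,B,E,F,D] q_used=1 → run H
t=22: queue=[H,C,G,B,E,F,D] q_used=2 → run H
t=23: queue=[H,C,G,B,E,F,D] q_used=3 → run H
t=24: queue=[C,G,B,E,F,D,H] q_used=0 → run C
t=25: queue=[C,G,B,E,F,D,H] q_used=1 → run C
t=26: queue=[C,G,B,E,F,D,H] q_used=2 → run C
t=27: queue=[C,G,B,E,F,D,H] q_used=3 → run C
t=28: queue=[G,B,E,F,D,H,C] q_used=0 → run G
t=29: queue=[G,B,E,F,D,H,C] q_used=1 → run G
t=30: queue=[G,B,E,F,D,H,C] q_used=2 → run G
t=31: queue=[G,B,E,F,D,H,C] q_used=3 → run G
t=32: queue=[B,E,F,D,H,C,G] q_used=0 → run B
t=33: queue=[B,E,F,D,H,C,G] q_used=1 → run B
t=34: queue=[B,E,F,D,H,C,G] q_used=2 → run B
t=35: queue=[E,F,D,H,C,G] q_used=0 → run E
t=36: queue=[E,F,D,H,C,G] q_used=1 → run E
t=37: queue=[E,F,D,H,C,G] q_used=2 → run E
t=38: queue=[F,D,H,C,G] q_used=0 → run F
t=39: queue=[F,D,H,C,G] q_used=1 → run F
t=40: queue=[F,D,H,C,G] q_used=2 → run F
t=41: queue=[D,H,C,G] q_used=0 → run D
t=42: queue=[D,H,C,G] q_used=1 → run D
t=43: queue=[D,H,C,G] q_used=2 → run D
t=44: queue=[H,C,G] q_used=0 → run H
t=45: queue=[H,C,G] q_used=1 → run H
t=46: queue=[C,G] q_used=0 → run C
t=47: queue=[C,G] q_used=1 → run C
t=48: queue=[G] q_used=0 → run G
t=49: queue=[G] q_used=1 → run G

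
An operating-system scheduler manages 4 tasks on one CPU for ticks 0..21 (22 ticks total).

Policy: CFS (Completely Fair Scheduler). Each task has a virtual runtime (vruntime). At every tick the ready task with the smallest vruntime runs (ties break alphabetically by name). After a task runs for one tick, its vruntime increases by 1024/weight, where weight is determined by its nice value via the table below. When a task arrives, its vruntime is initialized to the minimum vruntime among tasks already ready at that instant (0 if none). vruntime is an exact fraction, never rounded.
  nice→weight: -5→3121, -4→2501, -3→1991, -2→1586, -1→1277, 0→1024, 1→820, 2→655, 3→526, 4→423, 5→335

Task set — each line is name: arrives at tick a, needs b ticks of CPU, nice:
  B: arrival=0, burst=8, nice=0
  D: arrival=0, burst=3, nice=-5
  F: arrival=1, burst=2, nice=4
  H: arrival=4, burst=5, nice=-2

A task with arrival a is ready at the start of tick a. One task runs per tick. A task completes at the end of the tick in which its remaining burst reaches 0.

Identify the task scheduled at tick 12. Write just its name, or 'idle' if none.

running at tick 12 = B

t=0: vr[B=0 D=0] → run B
t=1: vr[B=1 D=0 F=0] → run D
t=2: vr[B=1 D=1024/3121 F=0] → run F
t=3: vr[B=1 D=1024/3121 F=1024/423] → run D
t=4: vr[B=1 D=2048/3121 F=1024/423 H=2048/3121] → run D
t=5: vr[B=1 F=1024/423 H=2048/3121] → run H
t=6: vr[B=1 F=1024/423 H=3222016/2474953] → run B
t=7: vr[B=2 F=1024/423 H=3222016/2474953] → run H
t=8: vr[B=2 F=1024/423 H=4819968/2474953] → run H
t=9: vr[B=2 F=1024/423 H=6417920/2474953] → run B
t=10: vr[B=3 F=1024/423 H=6417920/2474953] → run F
t=11: vr[B=3 H=6417920/2474953] → run H
t=12: vr[B=3 H=8015872/2474953] → run B
t=13: vr[B=4 H=8015872/2474953] → run H
t=14: vr[B=4] → run B
t=15: vr[B=5] → run B
t=16: vr[B=6] → run B
t=17: vr[B=7] → run B
t=18: (idle)
t=19: (idle)
t=20: (idle)
t=21: (idle)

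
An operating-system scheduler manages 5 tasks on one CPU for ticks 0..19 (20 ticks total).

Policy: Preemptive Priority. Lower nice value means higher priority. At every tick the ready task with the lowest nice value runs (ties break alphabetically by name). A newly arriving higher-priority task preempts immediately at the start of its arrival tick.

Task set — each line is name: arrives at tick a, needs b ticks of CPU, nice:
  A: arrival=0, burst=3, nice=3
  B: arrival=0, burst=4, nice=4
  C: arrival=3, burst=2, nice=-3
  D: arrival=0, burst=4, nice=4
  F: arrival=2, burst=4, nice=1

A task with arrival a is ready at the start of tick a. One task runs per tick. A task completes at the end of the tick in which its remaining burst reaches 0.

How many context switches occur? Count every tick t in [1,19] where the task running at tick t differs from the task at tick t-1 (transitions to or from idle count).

t=0: ready={A,B,D} → run A
t=1: ready={A,B,D} → run A
t=2: ready={A,B,D,F} → run F
t=3: ready={A,B,C,D,F} → run C
t=4: ready={A,B,C,D,F} → run C
t=5: ready={A,B,D,F} → run F
t=6: ready={A,B,D,F} → run F
t=7: ready={A,B,D,F} → run F
t=8: ready={A,B,D} → run A
t=9: ready={B,D} → run B
t=10: ready={B,D} → run B
t=11: ready={B,D} → run B
t=12: ready={B,D} → run B
t=13: ready={D} → run D
t=14: ready={D} → run D
t=15: ready={D} → run D
t=16: ready={D} → run D
t=17: (idle)
t=18: (idle)
t=19: (idle)

context switches = 7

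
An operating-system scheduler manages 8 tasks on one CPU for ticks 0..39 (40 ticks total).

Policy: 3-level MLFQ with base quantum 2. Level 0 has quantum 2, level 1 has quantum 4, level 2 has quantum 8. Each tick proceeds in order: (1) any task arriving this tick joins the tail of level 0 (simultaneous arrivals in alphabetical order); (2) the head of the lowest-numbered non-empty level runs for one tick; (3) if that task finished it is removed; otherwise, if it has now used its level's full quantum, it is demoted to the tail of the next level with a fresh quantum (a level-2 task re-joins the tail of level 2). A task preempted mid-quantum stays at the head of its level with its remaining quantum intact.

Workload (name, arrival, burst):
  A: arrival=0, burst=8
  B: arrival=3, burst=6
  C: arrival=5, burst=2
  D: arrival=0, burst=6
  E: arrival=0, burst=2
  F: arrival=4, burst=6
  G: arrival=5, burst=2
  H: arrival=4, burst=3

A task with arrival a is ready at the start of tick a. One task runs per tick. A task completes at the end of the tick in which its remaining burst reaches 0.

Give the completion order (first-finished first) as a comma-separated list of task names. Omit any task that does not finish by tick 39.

t=0: L0/L1/L2 = ADE/-/- → run A
t=1: L0/L1/L2 = ADE/-/- → run A
t=2: L0/L1/L2 = DE/A/- → run D
t=3: L0/L1/L2 = DEB/A/- → run D
t=4: L0/L1/L2 = EBFH/AD/- → run E
t=5: L0/L1/L2 = EBFHCG/AD/- → run E
t=6: L0/L1/L2 = BFHCG/AD/- → run B
t=7: L0/L1/L2 = BFHCG/AD/- → run B
t=8: L0/L1/L2 = FHCG/ADB/- → run F
t=9: L0/L1/L2 = FHCG/ADB/- → run F
t=10: L0/L1/L2 = HCG/ADBF/- → run H
t=11: L0/L1/L2 = HCG/ADBF/- → run H
t=12: L0/L1/L2 = CG/ADBFH/- → run C
t=13: L0/L1/L2 = CG/ADBFH/- → run C
t=14: L0/L1/L2 = G/ADBFH/- → run G
t=15: L0/L1/L2 = G/ADBFH/- → run G
t=16: L0/L1/L2 = -/ADBFH/- → run A
t=17: L0/L1/L2 = -/ADBFH/- → run A
t=18: L0/L1/L2 = -/ADBFH/- → run A
t=19: L0/L1/L2 = -/ADBFH/- → run A
t=20: L0/L1/L2 = -/DBFH/A → run D
t=21: L0/L1/L2 = -/DBFH/A → run D
t=22: L0/L1/L2 = -/DBFH/A → run D
t=23: L0/L1/L2 = -/DBFH/A → run D
t=24: L0/L1/L2 = -/BFH/A → run B
t=25: L0/L1/L2 = -/BFH/A → run B
t=26: L0/L1/L2 = -/BFH/A → run B
t=27: L0/L1/L2 = -/BFH/A → run B
t=28: L0/L1/L2 = -/FH/A → run F
t=29: L0/L1/L2 = -/FH/A → run F
t=30: L0/L1/L2 = -/FH/A → run F
t=31: L0/L1/L2 = -/FH/A → run F
t=32: L0/L1/L2 = -/H/A → run H
t=33: L0/L1/L2 = -/-/A → run A
t=34: L0/L1/L2 = -/-/A → run A
t=35: (idle)
t=36: (idle)
t=37: (idle)
t=38: (idle)
t=39: (idle)

completion order = E, C, G, D, B, F, H, A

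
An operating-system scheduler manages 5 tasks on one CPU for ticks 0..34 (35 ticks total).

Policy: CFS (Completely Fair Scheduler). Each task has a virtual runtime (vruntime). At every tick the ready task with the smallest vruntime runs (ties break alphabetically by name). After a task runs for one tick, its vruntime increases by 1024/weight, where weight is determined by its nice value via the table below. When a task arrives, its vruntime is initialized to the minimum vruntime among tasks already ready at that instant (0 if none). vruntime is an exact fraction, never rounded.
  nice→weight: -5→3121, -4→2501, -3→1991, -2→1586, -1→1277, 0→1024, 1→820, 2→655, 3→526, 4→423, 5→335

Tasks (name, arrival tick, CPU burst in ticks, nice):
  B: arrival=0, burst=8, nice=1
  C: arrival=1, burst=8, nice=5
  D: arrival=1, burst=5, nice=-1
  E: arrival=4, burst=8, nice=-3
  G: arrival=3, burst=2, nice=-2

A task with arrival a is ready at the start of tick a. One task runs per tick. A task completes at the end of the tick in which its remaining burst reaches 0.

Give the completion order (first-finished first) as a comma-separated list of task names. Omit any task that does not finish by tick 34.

completion order = G, D, E, B, C

t=0: vr[B=0] → run B
t=1: vr[B=256/205 C=256/205 D=256/205] → run B
t=2: vr[B=512/205 C=256/205 D=256/205] → run C
t=3: vr[B=512/205 C=59136/13735 D=256/205 G=256/205] → run D
t=4: vr[B=512/205 C=59136/13735 D=536832/261785 E=256/205 G=256/205] → run E
t=5: vr[B=512/205 C=59136/13735 D=536832/261785 E=719616/408155 G=256/205] → run G
t=6: vr[B=512/205 C=59136/13735 D=536832/261785 E=719616/408155 G=307968/162565] → run E
t=7: vr[B=512/205 C=59136/13735 D=536832/261785 E=929536/408155 G=307968/162565] → run G
t=8: vr[B=512/205 C=59136/13735 D=536832/261785 E=929536/408155] → run D
t=9: vr[B=512/205 C=59136/13735 D=746752/261785 E=929536/408155] → run E
t=10: vr[B=512/205 C=59136/13735 D=746752/261785 E=1139456/408155] → run B
t=11: vr[B=768/205 C=59136/13735 D=746752/261785 E=1139456/408155] → run E
t=12: vr[B=768/205 C=59136/13735 D=746752/261785 E=1349376/408155] → run D
t=13: vr[B=768/205 C=59136/13735 D=956672/261785 E=1349376/408155] → run E
t=14: vr[B=768/205 C=59136/13735 D=956672/261785 E=1559296/408155] → run D
t=15: vr[B=768/205 C=59136/13735 D=1166592/261785 E=1559296/408155] → run B
t=16: vr[B=1024/205 C=59136/13735 D=1166592/261785 E=1559296/408155] → run E
t=17: vr[B=1024/205 C=59136/13735 D=1166592/261785 E=1769216/408155] → run C
t=18: vr[B=1024/205 C=20224/2747 D=1166592/261785 E=1769216/408155] → run E
t=19: vr[B=1024/205 C=20224/2747 D=1166592/261785 E=1979136/408155] → run D
t=20: vr[B=1024/205 C=20224/2747 E=1979136/408155] → run E
t=21: vr[B=1024/205 C=20224/2747] → run B
t=22: vr[B=256/41 C=20224/2747] → run B
t=23: vr[B=1536/205 C=20224/2747] → run C
t=24: vr[B=1536/205 C=143104/13735] → run B
t=25: vr[B=1792/205 C=143104/13735] → run B
t=26: vr[C=143104/13735] → run C
t=27: vr[C=185088/13735] → run C
t=28: vr[C=227072/13735] → run C
t=29: vr[C=269056/13735] → run C
t=30: vr[C=62208/2747] → run C
t=31: (idle)
t=32: (idle)
t=33: (idle)
t=34: (idle)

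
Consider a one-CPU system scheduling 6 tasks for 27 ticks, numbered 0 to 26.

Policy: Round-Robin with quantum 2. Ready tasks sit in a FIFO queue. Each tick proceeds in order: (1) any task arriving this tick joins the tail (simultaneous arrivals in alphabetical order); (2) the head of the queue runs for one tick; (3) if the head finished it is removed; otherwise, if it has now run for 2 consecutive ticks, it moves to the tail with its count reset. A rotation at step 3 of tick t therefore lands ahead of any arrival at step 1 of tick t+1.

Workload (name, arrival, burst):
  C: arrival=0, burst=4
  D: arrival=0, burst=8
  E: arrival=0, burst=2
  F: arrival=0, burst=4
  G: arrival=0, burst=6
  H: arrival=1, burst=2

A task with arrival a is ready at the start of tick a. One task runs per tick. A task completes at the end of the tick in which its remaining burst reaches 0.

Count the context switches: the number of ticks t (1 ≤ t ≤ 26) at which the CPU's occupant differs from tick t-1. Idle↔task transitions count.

t=0: queue=[C,D,E,F,G] q_used=0 → run C
t=1: queue=[C,D,E,F,G,H] q_used=1 → run C
t=2: queue=[D,E,F,G,H,C] q_used=0 → run D
t=3: queue=[D,E,F,G,H,C] q_used=1 → run D
t=4: queue=[E,F,G,H,C,D] q_used=0 → run E
t=5: queue=[E,F,G,H,C,D] q_used=1 → run E
t=6: queue=[F,G,H,C,D] q_used=0 → run F
t=7: queue=[F,G,H,C,D] q_used=1 → run F
t=8: queue=[G,H,C,D,F] q_used=0 → run G
t=9: queue=[G,H,C,D,F] q_used=1 → run G
t=10: queue=[H,C,D,F,G] q_used=0 → run H
t=11: queue=[H,C,D,F,G] q_used=1 → run H
t=12: queue=[C,D,F,G] q_used=0 → run C
t=13: queue=[C,D,F,G] q_used=1 → run C
t=14: queue=[D,F,G] q_used=0 → run D
t=15: queue=[D,F,G] q_used=1 → run D
t=16: queue=[F,G,D] q_used=0 → run F
t=17: queue=[F,G,D] q_used=1 → run F
t=18: queue=[G,D] q_used=0 → run G
t=19: queue=[G,D] q_used=1 → run G
t=20: queue=[D,G] q_used=0 → run D
t=21: queue=[D,G] q_used=1 → run D
t=22: queue=[G,D] q_used=0 → run G
t=23: queue=[G,D] q_used=1 → run G
t=24: queue=[D] q_used=0 → run D
t=25: queue=[D] q_used=1 → run D
t=26: (idle)

context switches = 13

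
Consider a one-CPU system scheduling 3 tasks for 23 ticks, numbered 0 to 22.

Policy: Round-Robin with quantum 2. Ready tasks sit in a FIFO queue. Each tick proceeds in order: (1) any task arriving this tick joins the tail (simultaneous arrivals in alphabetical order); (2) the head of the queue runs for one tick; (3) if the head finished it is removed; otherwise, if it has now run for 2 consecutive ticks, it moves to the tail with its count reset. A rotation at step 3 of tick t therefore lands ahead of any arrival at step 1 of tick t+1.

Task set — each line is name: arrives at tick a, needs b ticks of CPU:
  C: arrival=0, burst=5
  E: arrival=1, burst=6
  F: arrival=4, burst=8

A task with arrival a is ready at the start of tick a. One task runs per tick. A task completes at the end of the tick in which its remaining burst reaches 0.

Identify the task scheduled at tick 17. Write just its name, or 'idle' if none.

running at tick 17 = F

t=0: queue=[C] q_used=0 → run C
t=1: queue=[C,E] q_used=1 → run C
t=2: queue=[E,C] q_used=0 → run E
t=3: queue=[E,C] q_used=1 → run E
t=4: queue=[C,E,F] q_used=0 → run C
t=5: queue=[C,E,F] q_used=1 → run C
t=6: queue=[E,F,C] q_used=0 → run E
t=7: queue=[E,F,C] q_used=1 → run E
t=8: queue=[F,C,E] q_used=0 → run F
t=9: queue=[F,C,E] q_used=1 → run F
t=10: queue=[C,E,F] q_used=0 → run C
t=11: queue=[E,F] q_used=0 → run E
t=12: queue=[E,F] q_used=1 → run E
t=13: queue=[F] q_used=0 → run F
t=14: queue=[F] q_used=1 → run F
t=15: queue=[F] q_used=0 → run F
t=16: queue=[F] q_used=1 → run F
t=17: queue=[F] q_used=0 → run F
t=18: queue=[F] q_used=1 → run F
t=19: (idle)
t=20: (idle)
t=21: (idle)
t=22: (idle)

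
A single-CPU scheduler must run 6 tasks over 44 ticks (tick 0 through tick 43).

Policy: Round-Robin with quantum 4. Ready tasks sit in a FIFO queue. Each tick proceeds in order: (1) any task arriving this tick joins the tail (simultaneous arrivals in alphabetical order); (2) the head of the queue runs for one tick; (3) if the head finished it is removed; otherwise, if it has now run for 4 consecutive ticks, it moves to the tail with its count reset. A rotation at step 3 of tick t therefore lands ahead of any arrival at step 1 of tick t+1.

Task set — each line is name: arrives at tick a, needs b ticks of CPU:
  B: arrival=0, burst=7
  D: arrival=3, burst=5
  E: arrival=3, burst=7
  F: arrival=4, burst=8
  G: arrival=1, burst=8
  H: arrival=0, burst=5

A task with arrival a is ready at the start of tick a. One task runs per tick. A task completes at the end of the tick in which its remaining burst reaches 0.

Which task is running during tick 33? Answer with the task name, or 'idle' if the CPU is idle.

running at tick 33 = E

t=0: queue=[B,H] q_used=0 → run B
t=1: queue=[B,H,G] q_used=1 → run B
t=2: queue=[B,H,G] q_used=2 → run B
t=3: queue=[B,H,G,D,E] q_used=3 → run B
t=4: queue=[H,G,D,E,B,F] q_used=0 → run H
t=5: queue=[H,G,D,E,B,F] q_used=1 → run H
t=6: queue=[H,G,D,E,B,F] q_used=2 → run H
t=7: queue=[H,G,D,E,B,F] q_used=3 → run H
t=8: queue=[G,D,E,B,F,H] q_used=0 → run G
t=9: queue=[G,D,E,B,F,H] q_used=1 → run G
t=10: queue=[G,D,E,B,F,H] q_used=2 → run G
t=11: queue=[G,D,E,B,F,H] q_used=3 → run G
t=12: queue=[D,E,B,F,H,G] q_used=0 → run D
t=13: queue=[D,E,B,F,H,G] q_used=1 → run D
t=14: queue=[D,E,B,F,H,G] q_used=2 → run D
t=15: queue=[D,E,B,F,H,G] q_used=3 → run D
t=16: queue=[E,B,F,H,G,D] q_used=0 → run E
t=17: queue=[E,B,F,H,G,D] q_used=1 → run E
t=18: queue=[E,B,F,H,G,D] q_used=2 → run E
t=19: queue=[E,B,F,H,G,D] q_used=3 → run E
t=20: queue=[B,F,H,G,D,E] q_used=0 → run B
t=21: queue=[B,F,H,G,D,E] q_used=1 → run B
t=22: queue=[B,F,H,G,D,E] q_used=2 → run B
t=23: queue=[F,H,G,D,E] q_used=0 → run F
t=24: queue=[F,H,G,D,E] q_used=1 → run F
t=25: queue=[F,H,G,D,E] q_used=2 → run F
t=26: queue=[F,H,G,D,E] q_used=3 → run F
t=27: queue=[H,G,D,E,F] q_used=0 → run H
t=28: queue=[G,D,E,F] q_used=0 → run G
t=29: queue=[G,D,E,F] q_used=1 → run G
t=30: queue=[G,D,E,F] q_used=2 → run G
t=31: queue=[G,D,E,F] q_used=3 → run G
t=32: queue=[D,E,F] q_used=0 → run D
t=33: queue=[E,F] q_used=0 → run E
t=34: queue=[E,F] q_used=1 → run E
t=35: queue=[E,F] q_used=2 → run E
t=36: queue=[F] q_used=0 → run F
t=37: queue=[F] q_used=1 → run F
t=38: queue=[F] q_used=2 → run F
t=39: queue=[F] q_used=3 → run F
t=40: (idle)
t=41: (idle)
t=42: (idle)
t=43: (idle)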